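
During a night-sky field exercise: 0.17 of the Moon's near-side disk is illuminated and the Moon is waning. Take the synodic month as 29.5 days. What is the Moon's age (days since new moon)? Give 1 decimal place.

25.5 days

Invert f = (1 − cos θ)/2 to get cos θ = 1 − 2(0.17) = 0.660, hence θ₀ = arccos 0.660 = 48.7°.
Waning ⇒ past full, so θ = 360° − 48.7° = 311.3°.
Age = 29.5 × 311.3°/360° ≈ 25.51 days.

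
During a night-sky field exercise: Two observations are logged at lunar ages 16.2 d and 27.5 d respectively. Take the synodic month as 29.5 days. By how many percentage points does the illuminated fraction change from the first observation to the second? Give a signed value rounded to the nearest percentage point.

-93 pp

θ₁ = 360° × 16.2/29.5 = 197.7°, f₁ = (1 − cos θ₁)/2 = 0.976.
θ₂ = 360° × 27.5/29.5 = 335.6°, f₂ = (1 − cos θ₂)/2 = 0.045.
Change = f₂ − f₁ = -0.932 → -93 percentage points.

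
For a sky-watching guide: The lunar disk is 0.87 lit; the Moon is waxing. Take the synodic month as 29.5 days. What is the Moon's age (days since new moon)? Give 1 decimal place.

11.3 days

From f = (1 − cos θ)/2: cos θ = 1 − 2×0.87 = -0.740; arccos → 137.7°.
Before full moon the principal value applies: θ = 137.7°.
At 360°/29.5 d per day, 137.7° corresponds to 11.29 days.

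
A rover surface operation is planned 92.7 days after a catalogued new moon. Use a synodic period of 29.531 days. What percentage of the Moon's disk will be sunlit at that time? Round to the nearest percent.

92.7 d spans 3 complete synodic months (3 × 29.531 = 88.59 d) plus 4.11 d.
Elongation θ = 360° × 4.11/29.531 ≈ 50.1°.
cos 50.1° = 0.642, so f = (1 − 0.642)/2 = 0.179, so 18%.

18%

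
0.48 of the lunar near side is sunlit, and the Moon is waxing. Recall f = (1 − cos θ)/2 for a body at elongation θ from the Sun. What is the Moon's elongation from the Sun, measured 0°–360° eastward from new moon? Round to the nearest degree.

Invert f = (1 − cos θ)/2 to get cos θ = 1 − 2(0.48) = 0.040, hence θ₀ = arccos 0.040 = 87.7°.
Waxing ⇒ before full, so θ = 87.7°.

88°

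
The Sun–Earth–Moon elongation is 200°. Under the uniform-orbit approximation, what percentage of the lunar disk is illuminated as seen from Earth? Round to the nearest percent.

f = (1 − cos 200°)/2 = (1 − (-0.940))/2 ≈ 0.970, i.e. 97%.

97%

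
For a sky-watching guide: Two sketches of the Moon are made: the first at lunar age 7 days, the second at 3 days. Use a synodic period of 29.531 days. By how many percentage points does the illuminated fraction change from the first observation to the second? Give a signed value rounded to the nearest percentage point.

First observation: θ = 360°·7/29.531 = 85.3°, so f = 0.459.
Second observation: θ = 36.6°, f = 0.098.
Δf = 0.098 − 0.459 = -0.361, i.e. -36 pp.

-36 pp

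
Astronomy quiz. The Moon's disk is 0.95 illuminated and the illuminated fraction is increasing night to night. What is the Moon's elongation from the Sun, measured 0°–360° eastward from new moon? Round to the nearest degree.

Invert f = (1 − cos θ)/2 to get cos θ = 1 − 2(0.95) = -0.900, hence θ₀ = arccos -0.900 = 154.2°.
The Moon is waxing (0°–180°), so θ = 154.2° directly.

154°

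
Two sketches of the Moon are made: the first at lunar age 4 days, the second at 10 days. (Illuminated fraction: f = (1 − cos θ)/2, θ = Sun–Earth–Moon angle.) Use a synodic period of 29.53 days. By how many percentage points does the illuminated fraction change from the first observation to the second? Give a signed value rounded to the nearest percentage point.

+59 percentage points

θ₁ = 360° × 4/29.53 = 48.8°, f₁ = (1 − cos θ₁)/2 = 0.170.
θ₂ = 360° × 10/29.53 = 121.9°, f₂ = (1 − cos θ₂)/2 = 0.764.
Change = f₂ − f₁ = +0.594 → +59 percentage points.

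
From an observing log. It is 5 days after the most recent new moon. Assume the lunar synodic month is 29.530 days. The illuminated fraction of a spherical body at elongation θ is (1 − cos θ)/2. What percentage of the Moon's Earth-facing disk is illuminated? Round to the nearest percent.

26%

The Moon has covered 5/29.530 of its cycle, so θ ≈ 360° × 5/29.530 = 61.0°.
With cos θ = 0.485, the lit fraction is (1 − 0.485)/2 ≈ 0.257, so 26%.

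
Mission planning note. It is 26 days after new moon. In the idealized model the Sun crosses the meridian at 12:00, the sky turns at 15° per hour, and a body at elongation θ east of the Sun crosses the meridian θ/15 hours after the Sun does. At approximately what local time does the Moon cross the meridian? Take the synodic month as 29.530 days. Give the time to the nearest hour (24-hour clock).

Elongation θ = 360° × 26/29.530 ≈ 317.0°.
At 15° of sky rotation per hour, 317.0° corresponds to a 21.13 h lag.
12:00 + 21.13 h ≈ 09:08 → 09:00 to the nearest hour.

09:00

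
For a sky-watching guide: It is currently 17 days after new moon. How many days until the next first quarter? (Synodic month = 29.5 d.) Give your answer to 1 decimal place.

First quarter occurs at elongation 90°, i.e. at age 29.5 × 90/360 = 7.375 d.
This lunation's first quarter (7.375 d) has passed, so add one period: 36.875 − 17 = 19.875 days.

19.9 days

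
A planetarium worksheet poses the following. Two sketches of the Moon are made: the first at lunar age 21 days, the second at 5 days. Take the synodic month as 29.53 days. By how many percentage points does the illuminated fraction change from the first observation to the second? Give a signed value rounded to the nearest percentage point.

-36 pp

θ₁ = 360° × 21/29.53 = 256.0°, f₁ = (1 − cos θ₁)/2 = 0.621.
θ₂ = 360° × 5/29.53 = 61.0°, f₂ = (1 − cos θ₂)/2 = 0.257.
Change = f₂ − f₁ = -0.364 → -36 percentage points.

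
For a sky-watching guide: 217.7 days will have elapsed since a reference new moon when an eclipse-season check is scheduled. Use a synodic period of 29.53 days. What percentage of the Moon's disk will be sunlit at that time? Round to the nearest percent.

85%

217.7/29.53 = 7.372 lunations, so 7 complete cycles and 10.99 d into the next.
The Moon has covered 10.99/29.53 of its cycle, so θ ≈ 360° × 10.99/29.53 = 134.0°.
Illuminated fraction = (1 − cos 134.0°)/2 = (1 − (-0.694))/2 ≈ 0.847, so 85%.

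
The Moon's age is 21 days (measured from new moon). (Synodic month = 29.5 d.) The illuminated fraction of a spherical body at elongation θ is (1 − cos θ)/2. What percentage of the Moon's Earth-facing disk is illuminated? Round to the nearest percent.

62%

The Moon has covered 21/29.5 of its cycle, so θ ≈ 360° × 21/29.5 = 256.3°.
cos 256.3° = (-0.237), so f = (1 − (-0.237))/2 = 0.619, so 62%.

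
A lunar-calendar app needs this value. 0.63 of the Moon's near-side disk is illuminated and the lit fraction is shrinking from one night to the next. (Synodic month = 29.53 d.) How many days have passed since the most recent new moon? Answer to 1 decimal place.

From f = (1 − cos θ)/2: cos θ = 1 − 2×0.63 = -0.260; arccos → 105.1°.
A waning Moon lies in 180°–360°, so θ = 360° − 105.1° = 254.9°.
Age = 29.53 × 254.9°/360° ≈ 20.91 days.

20.9 days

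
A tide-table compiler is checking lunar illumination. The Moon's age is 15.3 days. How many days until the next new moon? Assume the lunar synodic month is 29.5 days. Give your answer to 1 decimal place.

14.2 days

The next new moon completes the synodic month: 29.5 − 15.3 = 14.200 days.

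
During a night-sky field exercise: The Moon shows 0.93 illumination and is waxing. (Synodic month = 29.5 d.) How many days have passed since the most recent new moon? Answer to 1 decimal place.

cos θ = 1 − 2f = -0.860, giving a principal value of 149.3°.
Waxing ⇒ before full, so θ = 149.3°.
That fraction of the synodic month is 149.3/360 × 29.5 d ≈ 12.24 d.

12.2 days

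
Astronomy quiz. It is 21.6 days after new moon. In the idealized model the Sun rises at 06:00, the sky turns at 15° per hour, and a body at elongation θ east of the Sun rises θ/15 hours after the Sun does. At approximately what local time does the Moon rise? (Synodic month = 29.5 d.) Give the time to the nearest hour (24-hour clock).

Elongation θ = 360° × 21.6/29.5 ≈ 263.6°.
Delay after the Sun = 263.6° / (15°/h) ≈ 17.57 h.
06:00 + 17.57 h ≈ 23:34 → 00:00 to the nearest hour.

00:00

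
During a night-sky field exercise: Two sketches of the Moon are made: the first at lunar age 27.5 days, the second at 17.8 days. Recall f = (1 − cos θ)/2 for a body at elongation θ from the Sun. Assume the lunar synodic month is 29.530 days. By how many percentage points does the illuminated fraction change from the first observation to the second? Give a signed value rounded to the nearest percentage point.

First observation: θ = 360°·27.5/29.530 = 335.3°, so f = 0.046.
Second observation: θ = 217.0°, f = 0.899.
Δf = 0.899 − 0.046 = +0.853, i.e. +85 pp.

+85 percentage points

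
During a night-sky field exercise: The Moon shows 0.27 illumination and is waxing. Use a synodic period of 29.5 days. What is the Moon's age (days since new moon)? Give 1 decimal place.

5.1 days

From f = (1 − cos θ)/2: cos θ = 1 − 2×0.27 = 0.460; arccos → 62.6°.
Waxing ⇒ before full, so θ = 62.6°.
Age = 29.5 × 62.6°/360° ≈ 5.13 days.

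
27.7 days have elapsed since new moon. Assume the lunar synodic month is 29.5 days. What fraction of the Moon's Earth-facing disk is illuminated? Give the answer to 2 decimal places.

The Moon has covered 27.7/29.5 of its cycle, so θ ≈ 360° × 27.7/29.5 = 338.0°.
With cos θ = 0.927, the lit fraction is (1 − 0.927)/2 ≈ 0.036.

0.04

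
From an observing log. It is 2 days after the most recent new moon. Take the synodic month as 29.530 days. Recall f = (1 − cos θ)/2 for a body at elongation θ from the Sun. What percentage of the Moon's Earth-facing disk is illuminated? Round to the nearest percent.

4%

The Moon has covered 2/29.530 of its cycle, so θ ≈ 360° × 2/29.530 = 24.4°.
With cos θ = 0.911, the lit fraction is (1 − 0.911)/2 ≈ 0.045, so 4%.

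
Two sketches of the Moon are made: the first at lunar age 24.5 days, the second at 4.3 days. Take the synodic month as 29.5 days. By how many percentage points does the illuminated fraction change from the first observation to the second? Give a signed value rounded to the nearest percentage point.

-6 pp

First observation: θ = 360°·24.5/29.5 = 299.0°, so f = 0.258.
Second observation: θ = 52.5°, f = 0.195.
Δf = 0.195 − 0.258 = -0.062, i.e. -6 pp.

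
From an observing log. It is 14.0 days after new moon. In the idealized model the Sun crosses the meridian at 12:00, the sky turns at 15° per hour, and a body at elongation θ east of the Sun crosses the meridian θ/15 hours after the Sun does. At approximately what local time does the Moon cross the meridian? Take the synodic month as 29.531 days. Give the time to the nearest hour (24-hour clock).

The Moon has covered 14.0/29.531 of its cycle, so θ ≈ 360° × 14.0/29.531 = 170.7°.
The Moon trails the Sun by θ/15 = 170.7/15 ≈ 11.38 hours.
12:00 + 11.38 h ≈ 23:23 → 23:00 to the nearest hour.

23:00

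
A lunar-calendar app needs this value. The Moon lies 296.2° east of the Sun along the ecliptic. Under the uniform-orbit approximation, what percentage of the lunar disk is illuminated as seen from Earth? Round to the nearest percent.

28%

Half-versine of 296.2°: (1 − 0.442)/2 = 0.279, i.e. 28%.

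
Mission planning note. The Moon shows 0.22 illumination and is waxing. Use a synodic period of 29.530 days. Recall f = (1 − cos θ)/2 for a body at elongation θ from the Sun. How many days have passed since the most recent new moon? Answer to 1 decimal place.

cos θ = 1 − 2f = 0.560, giving a principal value of 55.9°.
The Moon is waxing (0°–180°), so θ = 55.9° directly.
At 360°/29.530 d per day, 55.9° corresponds to 4.59 days.

4.6 days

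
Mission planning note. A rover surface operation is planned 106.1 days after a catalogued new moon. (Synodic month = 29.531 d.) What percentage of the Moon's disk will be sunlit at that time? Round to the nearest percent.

106.1 d spans 3 complete synodic months (3 × 29.531 = 88.59 d) plus 17.51 d.
Elongation θ = 360° × 17.51/29.531 ≈ 213.4°.
cos 213.4° = (-0.835), so f = (1 − (-0.835))/2 = 0.917, so 92%.

92%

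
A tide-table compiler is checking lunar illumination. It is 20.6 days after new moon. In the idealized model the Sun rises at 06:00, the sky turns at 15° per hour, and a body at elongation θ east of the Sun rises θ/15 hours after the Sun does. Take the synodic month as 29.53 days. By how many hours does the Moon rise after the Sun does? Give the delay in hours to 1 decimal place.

Elongation θ = 360° × 20.6/29.53 ≈ 251.1°.
Delay after the Sun = 251.1° / (15°/h) ≈ 16.74 h.
So the Moon rises 16.74 h after the Sun.

16.7 h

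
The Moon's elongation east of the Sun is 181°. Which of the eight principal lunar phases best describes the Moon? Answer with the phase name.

full moon

The full moon sector spans roughly 158°–202°; 181° falls inside it.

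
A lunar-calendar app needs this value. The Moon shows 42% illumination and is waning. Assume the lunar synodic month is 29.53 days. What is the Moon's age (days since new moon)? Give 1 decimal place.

From f = (1 − cos θ)/2: cos θ = 1 − 2×0.42 = 0.160; arccos → 80.8°.
Since the Moon is past full (waning), take the reflex angle: θ = 360° − 80.8° = 279.2°.
At 360°/29.53 d per day, 279.2° corresponds to 22.90 days.

22.9 days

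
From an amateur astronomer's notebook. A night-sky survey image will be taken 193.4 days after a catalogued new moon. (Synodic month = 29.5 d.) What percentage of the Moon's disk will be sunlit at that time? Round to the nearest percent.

97%

193.4 d spans 6 complete synodic months (6 × 29.5 = 177.00 d) plus 16.40 d.
The Moon has covered 16.40/29.5 of its cycle, so θ ≈ 360° × 16.40/29.5 = 200.1°.
Illuminated fraction = (1 − cos 200.1°)/2 = (1 − (-0.939))/2 ≈ 0.969, so 97%.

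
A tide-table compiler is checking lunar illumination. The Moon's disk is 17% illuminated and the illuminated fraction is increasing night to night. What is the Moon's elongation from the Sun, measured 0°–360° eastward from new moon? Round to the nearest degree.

49°

cos θ = 1 − 2f = 0.660, giving a principal value of 48.7°.
Waxing ⇒ before full, so θ = 48.7°.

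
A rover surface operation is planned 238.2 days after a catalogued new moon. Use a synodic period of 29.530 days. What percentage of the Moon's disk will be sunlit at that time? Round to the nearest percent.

238.2/29.530 = 8.066 lunations, so 8 complete cycles and 1.96 d into the next.
Elongation θ = 360° × 1.96/29.530 ≈ 23.9°.
cos 23.9° = 0.914, so f = (1 − 0.914)/2 = 0.043, so 4%.

4%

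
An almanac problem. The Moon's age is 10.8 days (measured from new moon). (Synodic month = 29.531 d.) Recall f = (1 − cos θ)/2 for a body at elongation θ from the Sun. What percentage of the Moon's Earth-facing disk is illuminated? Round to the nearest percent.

83%

Phase angle: θ = 360°·(10.8 d)/(29.531 d) = 131.7°.
With cos θ = (-0.665), the lit fraction is (1 − (-0.665))/2 ≈ 0.832, so 83%.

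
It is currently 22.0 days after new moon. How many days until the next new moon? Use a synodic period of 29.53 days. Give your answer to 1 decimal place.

The next new moon completes the synodic month: 29.53 − 22.0 = 7.530 days.

7.5 days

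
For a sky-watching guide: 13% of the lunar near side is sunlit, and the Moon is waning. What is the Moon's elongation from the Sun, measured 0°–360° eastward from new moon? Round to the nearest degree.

318°

cos θ = 1 − 2f = 0.740, giving a principal value of 42.3°.
Waning ⇒ past full, so θ = 360° − 42.3° = 317.7°.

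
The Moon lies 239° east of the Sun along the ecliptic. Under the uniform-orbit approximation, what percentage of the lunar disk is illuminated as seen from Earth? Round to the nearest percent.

Half-versine of 239°: (1 − (-0.515))/2 = 0.758, i.e. 76%.

76%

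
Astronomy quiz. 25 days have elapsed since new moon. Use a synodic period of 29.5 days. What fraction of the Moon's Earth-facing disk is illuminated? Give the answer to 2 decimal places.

The Moon has covered 25/29.5 of its cycle, so θ ≈ 360° × 25/29.5 = 305.1°.
Illuminated fraction = (1 − cos 305.1°)/2 = (1 − 0.575)/2 ≈ 0.213.

0.21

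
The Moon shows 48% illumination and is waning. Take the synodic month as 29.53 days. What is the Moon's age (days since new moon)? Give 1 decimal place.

From f = (1 − cos θ)/2: cos θ = 1 − 2×0.48 = 0.040; arccos → 87.7°.
A waning Moon lies in 180°–360°, so θ = 360° − 87.7° = 272.3°.
That fraction of the synodic month is 272.3/360 × 29.53 d ≈ 22.34 d.

22.3 days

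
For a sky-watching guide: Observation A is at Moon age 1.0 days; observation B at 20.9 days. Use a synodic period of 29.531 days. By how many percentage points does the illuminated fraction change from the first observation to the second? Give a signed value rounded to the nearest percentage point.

θ₁ = 360° × 1.0/29.531 = 12.2°, f₁ = (1 − cos θ₁)/2 = 0.011.
θ₂ = 360° × 20.9/29.531 = 254.8°, f₂ = (1 − cos θ₂)/2 = 0.631.
Change = f₂ − f₁ = +0.620 → +62 percentage points.

+62 pp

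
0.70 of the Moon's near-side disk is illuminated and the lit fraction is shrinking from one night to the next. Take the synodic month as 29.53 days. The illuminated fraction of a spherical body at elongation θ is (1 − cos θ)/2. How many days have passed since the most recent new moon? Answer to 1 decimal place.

cos θ = 1 − 2f = -0.400, giving a principal value of 113.6°.
Since the Moon is past full (waning), take the reflex angle: θ = 360° − 113.6° = 246.4°.
Age = 29.53 × 246.4°/360° ≈ 20.21 days.

20.2 days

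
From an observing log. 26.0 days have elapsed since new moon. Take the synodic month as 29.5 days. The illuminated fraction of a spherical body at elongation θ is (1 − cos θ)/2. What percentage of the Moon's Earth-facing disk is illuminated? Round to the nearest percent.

The Moon has covered 26.0/29.5 of its cycle, so θ ≈ 360° × 26.0/29.5 = 317.3°.
cos 317.3° = 0.735, so f = (1 − 0.735)/2 = 0.133, so 13%.

13%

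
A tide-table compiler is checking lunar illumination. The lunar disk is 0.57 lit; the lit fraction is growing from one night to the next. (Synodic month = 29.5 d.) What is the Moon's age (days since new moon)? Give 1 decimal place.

8.0 days

From f = (1 − cos θ)/2: cos θ = 1 − 2×0.57 = -0.140; arccos → 98.0°.
Waxing ⇒ before full, so θ = 98.0°.
At 360°/29.5 d per day, 98.0° corresponds to 8.03 days.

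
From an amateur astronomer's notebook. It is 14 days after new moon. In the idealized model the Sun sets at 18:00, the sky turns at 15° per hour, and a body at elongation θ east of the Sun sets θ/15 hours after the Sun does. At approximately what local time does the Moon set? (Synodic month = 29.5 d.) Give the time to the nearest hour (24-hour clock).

05:00

The Moon has covered 14/29.5 of its cycle, so θ ≈ 360° × 14/29.5 = 170.8°.
At 15° of sky rotation per hour, 170.8° corresponds to a 11.39 h lag.
18:00 + 11.39 h ≈ 05:23 → 05:00 to the nearest hour.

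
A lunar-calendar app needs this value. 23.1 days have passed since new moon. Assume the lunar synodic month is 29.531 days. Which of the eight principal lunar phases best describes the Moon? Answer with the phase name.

θ ≈ 360° × 23.1/29.531 = 282°, which falls in the last quarter sector.

last quarter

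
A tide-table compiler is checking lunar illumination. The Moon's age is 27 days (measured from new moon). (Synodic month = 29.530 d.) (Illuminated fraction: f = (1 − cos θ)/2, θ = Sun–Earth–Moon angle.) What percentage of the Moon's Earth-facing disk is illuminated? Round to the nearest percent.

Elongation θ = 360° × 27/29.530 ≈ 329.2°.
With cos θ = 0.859, the lit fraction is (1 − 0.859)/2 ≈ 0.071, so 7%.

7%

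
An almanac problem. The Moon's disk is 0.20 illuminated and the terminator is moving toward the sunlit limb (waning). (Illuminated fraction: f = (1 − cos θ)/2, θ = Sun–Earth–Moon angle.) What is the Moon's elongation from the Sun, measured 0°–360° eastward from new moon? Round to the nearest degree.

From f = (1 − cos θ)/2: cos θ = 1 − 2×0.20 = 0.600; arccos → 53.1°.
Waning ⇒ past full, so θ = 360° − 53.1° = 306.9°.

307°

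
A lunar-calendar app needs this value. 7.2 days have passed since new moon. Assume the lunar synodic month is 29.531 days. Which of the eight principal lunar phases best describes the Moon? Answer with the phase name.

first quarter

At 7.2/29.531 of the cycle, θ ≈ 88° — the first quarter range.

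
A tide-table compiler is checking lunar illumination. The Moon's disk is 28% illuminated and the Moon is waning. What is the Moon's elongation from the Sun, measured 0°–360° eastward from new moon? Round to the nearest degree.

Invert f = (1 − cos θ)/2 to get cos θ = 1 − 2(0.28) = 0.440, hence θ₀ = arccos 0.440 = 63.9°.
Waning ⇒ past full, so θ = 360° − 63.9° = 296.1°.

296°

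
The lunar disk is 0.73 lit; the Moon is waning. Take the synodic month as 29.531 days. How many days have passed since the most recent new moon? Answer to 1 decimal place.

Invert f = (1 − cos θ)/2 to get cos θ = 1 − 2(0.73) = -0.460, hence θ₀ = arccos -0.460 = 117.4°.
A waning Moon lies in 180°–360°, so θ = 360° − 117.4° = 242.6°.
That fraction of the synodic month is 242.6/360 × 29.531 d ≈ 19.90 d.

19.9 days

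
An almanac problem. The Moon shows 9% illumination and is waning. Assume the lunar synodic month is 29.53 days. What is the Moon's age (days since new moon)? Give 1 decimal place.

cos θ = 1 − 2f = 0.820, giving a principal value of 34.9°.
Waning ⇒ past full, so θ = 360° − 34.9° = 325.1°.
Age = 29.53 × 325.1°/360° ≈ 26.67 days.

26.7 days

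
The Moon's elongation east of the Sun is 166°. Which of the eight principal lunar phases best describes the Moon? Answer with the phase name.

166° lies in the full moon sector of the 8-phase cycle.

full moon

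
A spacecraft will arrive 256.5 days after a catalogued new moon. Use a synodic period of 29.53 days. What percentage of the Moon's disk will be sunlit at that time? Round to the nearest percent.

70%

256.5/29.53 = 8.686 lunations, so 8 complete cycles and 20.26 d into the next.
Elongation θ = 360° × 20.26/29.53 ≈ 247.0°.
cos 247.0° = (-0.391), so f = (1 − (-0.391))/2 = 0.695, so 70%.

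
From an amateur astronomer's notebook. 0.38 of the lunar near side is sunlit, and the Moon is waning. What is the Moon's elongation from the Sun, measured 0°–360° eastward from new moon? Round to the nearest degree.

284°

From f = (1 − cos θ)/2: cos θ = 1 − 2×0.38 = 0.240; arccos → 76.1°.
Since the Moon is past full (waning), take the reflex angle: θ = 360° − 76.1° = 283.9°.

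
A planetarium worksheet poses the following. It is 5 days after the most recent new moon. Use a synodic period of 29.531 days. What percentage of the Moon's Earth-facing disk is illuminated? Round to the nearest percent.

Elongation θ = 360° × 5/29.531 ≈ 61.0°.
Illuminated fraction = (1 − cos 61.0°)/2 = (1 − 0.486)/2 ≈ 0.257, so 26%.

26%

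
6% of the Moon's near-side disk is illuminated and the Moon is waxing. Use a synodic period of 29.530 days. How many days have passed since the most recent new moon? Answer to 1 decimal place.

From f = (1 − cos θ)/2: cos θ = 1 − 2×0.06 = 0.880; arccos → 28.4°.
Waxing ⇒ before full, so θ = 28.4°.
At 360°/29.530 d per day, 28.4° corresponds to 2.33 days.

2.3 days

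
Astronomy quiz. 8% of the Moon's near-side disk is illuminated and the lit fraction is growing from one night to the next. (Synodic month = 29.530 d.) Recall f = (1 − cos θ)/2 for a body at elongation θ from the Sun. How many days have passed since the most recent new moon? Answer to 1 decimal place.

cos θ = 1 − 2f = 0.840, giving a principal value of 32.9°.
Waxing ⇒ before full, so θ = 32.9°.
Age = 29.530 × 32.9°/360° ≈ 2.70 days.

2.7 days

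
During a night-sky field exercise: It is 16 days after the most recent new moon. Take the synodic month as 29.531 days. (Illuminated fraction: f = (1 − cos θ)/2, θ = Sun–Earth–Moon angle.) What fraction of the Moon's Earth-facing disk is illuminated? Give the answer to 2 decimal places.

Elongation θ = 360° × 16/29.531 ≈ 195.0°.
cos 195.0° = (-0.966), so f = (1 − (-0.966))/2 = 0.983.

0.98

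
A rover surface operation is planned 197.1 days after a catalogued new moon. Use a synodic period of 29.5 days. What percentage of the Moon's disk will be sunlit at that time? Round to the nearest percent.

197.1 d spans 6 complete synodic months (6 × 29.5 = 177.00 d) plus 20.10 d.
The Moon has covered 20.10/29.5 of its cycle, so θ ≈ 360° × 20.10/29.5 = 245.3°.
cos 245.3° = (-0.418), so f = (1 − (-0.418))/2 = 0.709, so 71%.

71%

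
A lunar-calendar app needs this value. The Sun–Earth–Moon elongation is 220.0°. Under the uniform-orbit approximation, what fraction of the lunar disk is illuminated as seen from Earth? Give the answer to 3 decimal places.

f = (1 − cos 220.0°)/2 = (1 − (-0.766))/2 ≈ 0.883.

0.883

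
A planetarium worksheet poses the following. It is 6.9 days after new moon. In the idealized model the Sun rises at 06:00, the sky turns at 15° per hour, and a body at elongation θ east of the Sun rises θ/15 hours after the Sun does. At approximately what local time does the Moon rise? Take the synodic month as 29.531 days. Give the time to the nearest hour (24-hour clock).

The Moon has covered 6.9/29.531 of its cycle, so θ ≈ 360° × 6.9/29.531 = 84.1°.
At 15° of sky rotation per hour, 84.1° corresponds to a 5.61 h lag.
06:00 + 5.61 h ≈ 11:36 → 12:00 to the nearest hour.

12:00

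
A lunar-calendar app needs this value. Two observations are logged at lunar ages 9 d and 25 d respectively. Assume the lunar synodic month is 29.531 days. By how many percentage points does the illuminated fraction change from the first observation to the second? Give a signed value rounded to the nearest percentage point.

θ₁ = 360° × 9/29.531 = 109.7°, f₁ = (1 − cos θ₁)/2 = 0.669.
θ₂ = 360° × 25/29.531 = 304.8°, f₂ = (1 − cos θ₂)/2 = 0.215.
Change = f₂ − f₁ = -0.454 → -45 percentage points.

-45 percentage points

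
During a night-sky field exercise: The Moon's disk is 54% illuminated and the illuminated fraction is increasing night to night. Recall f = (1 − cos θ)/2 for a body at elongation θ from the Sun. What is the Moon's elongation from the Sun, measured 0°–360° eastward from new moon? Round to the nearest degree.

95°

cos θ = 1 − 2f = -0.080, giving a principal value of 94.6°.
Before full moon the principal value applies: θ = 94.6°.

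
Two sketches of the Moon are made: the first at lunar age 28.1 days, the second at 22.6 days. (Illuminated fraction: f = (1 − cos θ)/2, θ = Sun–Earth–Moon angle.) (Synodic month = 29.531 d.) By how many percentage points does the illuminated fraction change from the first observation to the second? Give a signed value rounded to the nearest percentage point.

+43 percentage points

First observation: θ = 360°·28.1/29.531 = 342.6°, so f = 0.023.
Second observation: θ = 275.5°, f = 0.452.
Δf = 0.452 − 0.023 = +0.429, i.e. +43 pp.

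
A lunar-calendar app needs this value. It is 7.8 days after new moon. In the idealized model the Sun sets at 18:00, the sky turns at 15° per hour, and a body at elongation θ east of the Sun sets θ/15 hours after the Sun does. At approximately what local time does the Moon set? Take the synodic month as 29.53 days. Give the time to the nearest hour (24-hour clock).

The Moon has covered 7.8/29.53 of its cycle, so θ ≈ 360° × 7.8/29.53 = 95.1°.
The Moon trails the Sun by θ/15 = 95.1/15 ≈ 6.34 hours.
18:00 + 6.34 h ≈ 00:20 → 00:00 to the nearest hour.

00:00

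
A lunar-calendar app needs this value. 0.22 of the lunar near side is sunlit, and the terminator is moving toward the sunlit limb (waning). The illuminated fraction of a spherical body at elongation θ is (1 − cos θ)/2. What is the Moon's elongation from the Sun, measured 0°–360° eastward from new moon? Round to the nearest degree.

304°

cos θ = 1 − 2f = 0.560, giving a principal value of 55.9°.
A waning Moon lies in 180°–360°, so θ = 360° − 55.9° = 304.1°.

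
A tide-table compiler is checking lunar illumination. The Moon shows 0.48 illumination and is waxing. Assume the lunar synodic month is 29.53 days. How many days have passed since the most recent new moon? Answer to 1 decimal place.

7.2 days

From f = (1 − cos θ)/2: cos θ = 1 − 2×0.48 = 0.040; arccos → 87.7°.
Before full moon the principal value applies: θ = 87.7°.
That fraction of the synodic month is 87.7/360 × 29.53 d ≈ 7.19 d.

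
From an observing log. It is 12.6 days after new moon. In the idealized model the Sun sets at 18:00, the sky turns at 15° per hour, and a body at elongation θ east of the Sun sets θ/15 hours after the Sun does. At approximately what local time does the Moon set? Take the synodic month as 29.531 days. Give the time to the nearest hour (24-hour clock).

Phase angle: θ = 360°·(12.6 d)/(29.531 d) = 153.6°.
Delay after the Sun = 153.6° / (15°/h) ≈ 10.24 h.
18:00 + 10.24 h ≈ 04:14 → 04:00 to the nearest hour.

04:00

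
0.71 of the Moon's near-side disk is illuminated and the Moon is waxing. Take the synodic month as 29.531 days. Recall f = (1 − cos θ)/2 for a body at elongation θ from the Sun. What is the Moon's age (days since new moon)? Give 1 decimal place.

cos θ = 1 − 2f = -0.420, giving a principal value of 114.8°.
The Moon is waxing (0°–180°), so θ = 114.8° directly.
At 360°/29.531 d per day, 114.8° corresponds to 9.42 days.

9.4 days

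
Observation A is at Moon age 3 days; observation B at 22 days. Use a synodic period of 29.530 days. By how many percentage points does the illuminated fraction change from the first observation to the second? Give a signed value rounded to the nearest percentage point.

First observation: θ = 360°·3/29.530 = 36.6°, so f = 0.098.
Second observation: θ = 268.2°, f = 0.516.
Δf = 0.516 − 0.098 = +0.417, i.e. +42 pp.

+42 percentage points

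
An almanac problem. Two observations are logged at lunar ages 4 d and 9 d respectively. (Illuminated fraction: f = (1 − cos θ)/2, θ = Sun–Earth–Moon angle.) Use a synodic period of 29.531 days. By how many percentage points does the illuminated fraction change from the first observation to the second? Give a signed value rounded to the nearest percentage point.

+50 percentage points

θ₁ = 360° × 4/29.531 = 48.8°, f₁ = (1 − cos θ₁)/2 = 0.170.
θ₂ = 360° × 9/29.531 = 109.7°, f₂ = (1 − cos θ₂)/2 = 0.669.
Change = f₂ − f₁ = +0.498 → +50 percentage points.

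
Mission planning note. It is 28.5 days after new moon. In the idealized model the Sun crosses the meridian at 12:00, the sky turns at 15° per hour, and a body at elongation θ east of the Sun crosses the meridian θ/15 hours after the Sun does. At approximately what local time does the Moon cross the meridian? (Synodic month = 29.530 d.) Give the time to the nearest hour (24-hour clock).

The Moon has covered 28.5/29.530 of its cycle, so θ ≈ 360° × 28.5/29.530 = 347.4°.
At 15° of sky rotation per hour, 347.4° corresponds to a 23.16 h lag.
12:00 + 23.16 h ≈ 11:10 → 11:00 to the nearest hour.

11:00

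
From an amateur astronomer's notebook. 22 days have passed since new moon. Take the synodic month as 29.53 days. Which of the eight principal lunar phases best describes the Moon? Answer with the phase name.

last quarter

θ ≈ 360° × 22/29.53 = 268°, which falls in the last quarter sector.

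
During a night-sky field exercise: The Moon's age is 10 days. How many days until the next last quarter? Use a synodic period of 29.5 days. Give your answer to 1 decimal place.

12.1 days

Last quarter occurs at elongation 270°, i.e. at age 29.5 × 270/360 = 22.125 d.
That is 22.125 − 10 = 12.125 days ahead.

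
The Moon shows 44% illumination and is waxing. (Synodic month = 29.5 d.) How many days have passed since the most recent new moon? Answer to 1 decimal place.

Invert f = (1 − cos θ)/2 to get cos θ = 1 − 2(0.44) = 0.120, hence θ₀ = arccos 0.120 = 83.1°.
Waxing ⇒ before full, so θ = 83.1°.
That fraction of the synodic month is 83.1/360 × 29.5 d ≈ 6.81 d.

6.8 days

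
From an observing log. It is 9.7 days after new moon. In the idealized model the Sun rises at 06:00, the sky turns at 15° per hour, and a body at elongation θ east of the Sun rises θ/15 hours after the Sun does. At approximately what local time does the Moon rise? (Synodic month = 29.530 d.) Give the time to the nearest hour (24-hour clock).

14:00

The Moon has covered 9.7/29.530 of its cycle, so θ ≈ 360° × 9.7/29.530 = 118.3°.
At 15° of sky rotation per hour, 118.3° corresponds to a 7.88 h lag.
06:00 + 7.88 h ≈ 13:53 → 14:00 to the nearest hour.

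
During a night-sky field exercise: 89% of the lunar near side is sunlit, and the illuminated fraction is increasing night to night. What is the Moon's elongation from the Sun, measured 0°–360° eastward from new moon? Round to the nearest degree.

cos θ = 1 − 2f = -0.780, giving a principal value of 141.3°.
Waxing ⇒ before full, so θ = 141.3°.

141°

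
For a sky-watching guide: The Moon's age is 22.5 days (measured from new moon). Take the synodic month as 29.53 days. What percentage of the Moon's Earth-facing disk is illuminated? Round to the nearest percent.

46%

Elongation θ = 360° × 22.5/29.53 ≈ 274.3°.
With cos θ = 0.075, the lit fraction is (1 − 0.075)/2 ≈ 0.463, so 46%.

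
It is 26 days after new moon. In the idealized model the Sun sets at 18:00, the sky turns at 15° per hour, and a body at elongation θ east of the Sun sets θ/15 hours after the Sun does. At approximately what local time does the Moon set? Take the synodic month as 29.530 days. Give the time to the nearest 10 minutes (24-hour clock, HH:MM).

15:10

The Moon has covered 26/29.530 of its cycle, so θ ≈ 360° × 26/29.530 = 317.0°.
At 15° of sky rotation per hour, 317.0° corresponds to a 21.13 h lag.
18:00 + 21.131 h ≈ 15:08 → 15:10 to the nearest ten minutes.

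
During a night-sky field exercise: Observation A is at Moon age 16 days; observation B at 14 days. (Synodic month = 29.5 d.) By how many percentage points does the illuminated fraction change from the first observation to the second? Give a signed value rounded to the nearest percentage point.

+1 pp

θ₁ = 360° × 16/29.5 = 195.3°, f₁ = (1 − cos θ₁)/2 = 0.982.
θ₂ = 360° × 14/29.5 = 170.8°, f₂ = (1 − cos θ₂)/2 = 0.994.
Change = f₂ − f₁ = +0.011 → +1 percentage points.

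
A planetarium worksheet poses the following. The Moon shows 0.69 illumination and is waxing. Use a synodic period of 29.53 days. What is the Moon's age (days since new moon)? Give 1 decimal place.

9.2 days

cos θ = 1 − 2f = -0.380, giving a principal value of 112.3°.
Before full moon the principal value applies: θ = 112.3°.
That fraction of the synodic month is 112.3/360 × 29.53 d ≈ 9.21 d.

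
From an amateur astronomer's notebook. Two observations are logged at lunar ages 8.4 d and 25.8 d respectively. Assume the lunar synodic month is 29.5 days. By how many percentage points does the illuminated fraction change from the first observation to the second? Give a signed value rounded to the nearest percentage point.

-46 pp

θ₁ = 360° × 8.4/29.5 = 102.5°, f₁ = (1 − cos θ₁)/2 = 0.608.
θ₂ = 360° × 25.8/29.5 = 314.8°, f₂ = (1 − cos θ₂)/2 = 0.147.
Change = f₂ − f₁ = -0.461 → -46 percentage points.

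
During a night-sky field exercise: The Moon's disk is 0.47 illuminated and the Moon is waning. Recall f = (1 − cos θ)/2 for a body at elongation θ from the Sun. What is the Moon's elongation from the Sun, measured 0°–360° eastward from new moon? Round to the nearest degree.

273°

Invert f = (1 − cos θ)/2 to get cos θ = 1 − 2(0.47) = 0.060, hence θ₀ = arccos 0.060 = 86.6°.
Waning ⇒ past full, so θ = 360° − 86.6° = 273.4°.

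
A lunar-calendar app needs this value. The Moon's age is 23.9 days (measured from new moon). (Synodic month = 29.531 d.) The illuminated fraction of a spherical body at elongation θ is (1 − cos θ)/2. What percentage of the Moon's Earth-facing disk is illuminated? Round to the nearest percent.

The Moon has covered 23.9/29.531 of its cycle, so θ ≈ 360° × 23.9/29.531 = 291.4°.
With cos θ = 0.364, the lit fraction is (1 − 0.364)/2 ≈ 0.318, so 32%.

32%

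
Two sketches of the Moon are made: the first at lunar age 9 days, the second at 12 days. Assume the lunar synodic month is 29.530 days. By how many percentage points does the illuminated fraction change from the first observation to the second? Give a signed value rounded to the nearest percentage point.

θ₁ = 360° × 9/29.530 = 109.7°, f₁ = (1 − cos θ₁)/2 = 0.669.
θ₂ = 360° × 12/29.530 = 146.3°, f₂ = (1 − cos θ₂)/2 = 0.916.
Change = f₂ − f₁ = +0.247 → +25 percentage points.

+25 pp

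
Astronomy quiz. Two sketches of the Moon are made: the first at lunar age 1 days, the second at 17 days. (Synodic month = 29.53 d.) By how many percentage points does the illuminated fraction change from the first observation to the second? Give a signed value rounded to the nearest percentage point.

First observation: θ = 360°·1/29.53 = 12.2°, so f = 0.011.
Second observation: θ = 207.2°, f = 0.945.
Δf = 0.945 − 0.011 = +0.933, i.e. +93 pp.

+93 percentage points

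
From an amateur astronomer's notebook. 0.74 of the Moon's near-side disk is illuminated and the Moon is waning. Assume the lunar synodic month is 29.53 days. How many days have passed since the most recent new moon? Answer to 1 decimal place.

19.8 days

cos θ = 1 − 2f = -0.480, giving a principal value of 118.7°.
A waning Moon lies in 180°–360°, so θ = 360° − 118.7° = 241.3°.
That fraction of the synodic month is 241.3/360 × 29.53 d ≈ 19.79 d.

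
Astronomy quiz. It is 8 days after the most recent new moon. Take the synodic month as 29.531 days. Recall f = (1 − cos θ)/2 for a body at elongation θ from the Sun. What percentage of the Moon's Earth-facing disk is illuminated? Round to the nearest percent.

57%

The Moon has covered 8/29.531 of its cycle, so θ ≈ 360° × 8/29.531 = 97.5°.
cos 97.5° = (-0.131), so f = (1 − (-0.131))/2 = 0.565, so 57%.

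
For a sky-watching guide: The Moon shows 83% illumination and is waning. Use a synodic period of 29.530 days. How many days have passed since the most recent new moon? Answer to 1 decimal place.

18.8 days

From f = (1 − cos θ)/2: cos θ = 1 − 2×0.83 = -0.660; arccos → 131.3°.
Since the Moon is past full (waning), take the reflex angle: θ = 360° − 131.3° = 228.7°.
At 360°/29.530 d per day, 228.7° corresponds to 18.76 days.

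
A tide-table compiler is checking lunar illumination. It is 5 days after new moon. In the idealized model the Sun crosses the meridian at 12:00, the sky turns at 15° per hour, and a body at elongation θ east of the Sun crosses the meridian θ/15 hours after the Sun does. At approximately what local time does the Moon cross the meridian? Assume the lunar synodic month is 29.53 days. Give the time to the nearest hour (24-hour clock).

16:00

Phase angle: θ = 360°·(5 d)/(29.53 d) = 61.0°.
At 15° of sky rotation per hour, 61.0° corresponds to a 4.06 h lag.
12:00 + 4.06 h ≈ 16:04 → 16:00 to the nearest hour.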